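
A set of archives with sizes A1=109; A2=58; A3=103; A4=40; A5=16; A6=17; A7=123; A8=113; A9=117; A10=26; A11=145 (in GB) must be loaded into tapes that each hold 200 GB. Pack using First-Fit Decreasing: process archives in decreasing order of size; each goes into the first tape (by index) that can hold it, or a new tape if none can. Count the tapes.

Sorted descending: 145, 123, 117, 113, 109, 103, 58, 40, 26, 17, 16.
Put 145 GB in tape 1; 55 GB remain.
Put 123 GB in tape 2; 77 GB remain.
Put 117 GB in tape 3; 83 GB remain.
Put 113 GB in tape 4; 87 GB remain.
Put 109 GB in tape 5; 91 GB remain.
Put 103 GB in tape 6; 97 GB remain.
Put 58 GB in tape 2; 19 GB remain.
Put 40 GB in tape 1; 15 GB remain.
Put 26 GB in tape 3; 57 GB remain.
Put 17 GB in tape 2; 2 GB remain.
Put 16 GB in tape 3; 41 GB remain.

6 tapes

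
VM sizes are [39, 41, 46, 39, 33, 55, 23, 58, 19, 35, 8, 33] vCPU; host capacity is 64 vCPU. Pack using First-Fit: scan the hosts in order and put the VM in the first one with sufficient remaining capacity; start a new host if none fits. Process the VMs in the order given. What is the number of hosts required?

39 vCPU → host 1 (remaining 25 vCPU)
41 vCPU → host 2 (remaining 23 vCPU)
46 vCPU → host 3 (remaining 18 vCPU)
39 vCPU → host 4 (remaining 25 vCPU)
33 vCPU → host 5 (remaining 31 vCPU)
55 vCPU → host 6 (remaining 9 vCPU)
23 vCPU → host 1 (remaining 2 vCPU)
58 vCPU → host 7 (remaining 6 vCPU)
19 vCPU → host 2 (remaining 4 vCPU)
35 vCPU → host 8 (remaining 29 vCPU)
8 vCPU → host 3 (remaining 10 vCPU)
33 vCPU → host 9 (remaining 31 vCPU)
Final hosts: [39,23] [41,19] [46,8] [39] [33] [55] [58] [35] [33].

9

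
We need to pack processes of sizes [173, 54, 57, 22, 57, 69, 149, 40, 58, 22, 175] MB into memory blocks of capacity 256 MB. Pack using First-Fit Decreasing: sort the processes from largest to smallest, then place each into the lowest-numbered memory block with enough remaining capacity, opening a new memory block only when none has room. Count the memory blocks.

Sorted descending: 175, 173, 149, 69, 58, 57, 57, 54, 40, 22, 22.
memory block 1: place 175 MB, 81 MB left
memory block 2: place 173 MB, 83 MB left
memory block 3: place 149 MB, 107 MB left
memory block 1: place 69 MB, 12 MB left
memory block 2: place 58 MB, 25 MB left
memory block 3: place 57 MB, 50 MB left
memory block 4: place 57 MB, 199 MB left
memory block 4: place 54 MB, 145 MB left
memory block 3: place 40 MB, 10 MB left
memory block 2: place 22 MB, 3 MB left
memory block 4: place 22 MB, 123 MB left

4 memory blocks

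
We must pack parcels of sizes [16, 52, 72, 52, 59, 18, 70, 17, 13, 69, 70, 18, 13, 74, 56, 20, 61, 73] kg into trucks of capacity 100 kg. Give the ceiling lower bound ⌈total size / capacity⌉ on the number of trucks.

Total size = 16 + 52 + 72 + 52 + 59 + 18 + 70 + 17 + 13 + 69 + 70 + 18 + 13 + 74 + 56 + 20 + 61 + 73 = 823 kg.
⌈823 / 100⌉ = 9.

9 trucks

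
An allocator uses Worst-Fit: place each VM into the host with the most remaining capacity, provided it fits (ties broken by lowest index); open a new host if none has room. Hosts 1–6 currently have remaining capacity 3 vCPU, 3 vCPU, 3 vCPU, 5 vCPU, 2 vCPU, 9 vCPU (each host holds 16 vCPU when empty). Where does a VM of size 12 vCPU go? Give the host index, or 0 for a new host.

0

No host has ≥ 12 vCPU free, so a new host is opened.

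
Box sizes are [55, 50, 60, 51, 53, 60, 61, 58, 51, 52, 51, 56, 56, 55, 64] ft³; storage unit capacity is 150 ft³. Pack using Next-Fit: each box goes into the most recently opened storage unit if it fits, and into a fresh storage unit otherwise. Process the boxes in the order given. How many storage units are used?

55 ft³ → storage unit 1 (remaining 95 ft³)
50 ft³ → storage unit 1 (remaining 45 ft³)
60 ft³ → storage unit 2 (remaining 90 ft³)
51 ft³ → storage unit 2 (remaining 39 ft³)
53 ft³ → storage unit 3 (remaining 97 ft³)
60 ft³ → storage unit 3 (remaining 37 ft³)
61 ft³ → storage unit 4 (remaining 89 ft³)
58 ft³ → storage unit 4 (remaining 31 ft³)
51 ft³ → storage unit 5 (remaining 99 ft³)
52 ft³ → storage unit 5 (remaining 47 ft³)
51 ft³ → storage unit 6 (remaining 99 ft³)
56 ft³ → storage unit 6 (remaining 43 ft³)
56 ft³ → storage unit 7 (remaining 94 ft³)
55 ft³ → storage unit 7 (remaining 39 ft³)
64 ft³ → storage unit 8 (remaining 86 ft³)

8 storage units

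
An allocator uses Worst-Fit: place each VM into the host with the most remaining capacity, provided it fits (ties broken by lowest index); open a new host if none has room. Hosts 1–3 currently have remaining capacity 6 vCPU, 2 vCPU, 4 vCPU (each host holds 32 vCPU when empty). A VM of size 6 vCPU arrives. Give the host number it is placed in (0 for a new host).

1

Hosts with room: host 1 (6 vCPU).
Most room is host 1 with 6 vCPU free.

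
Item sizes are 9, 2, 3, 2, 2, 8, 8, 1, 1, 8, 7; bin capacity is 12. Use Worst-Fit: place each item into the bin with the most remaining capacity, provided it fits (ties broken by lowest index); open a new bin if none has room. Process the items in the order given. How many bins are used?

bin 1: place 9, 3 left
bin 1: place 2, 1 left
bin 2: place 3, 9 left
bin 2: place 2, 7 left
bin 2: place 2, 5 left
bin 3: place 8, 4 left
bin 4: place 8, 4 left
bin 2: place 1, 4 left
bin 2: place 1, 3 left
bin 5: place 8, 4 left
bin 6: place 7, 5 left
Final bins: [9,2] [3,2,2,1,1] [8] [8] [8] [7].

6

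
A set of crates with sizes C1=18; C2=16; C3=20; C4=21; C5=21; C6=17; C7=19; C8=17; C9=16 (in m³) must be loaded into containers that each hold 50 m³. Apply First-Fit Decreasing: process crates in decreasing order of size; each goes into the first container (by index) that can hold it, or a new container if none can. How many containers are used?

4

Sorted descending: 21, 21, 20, 19, 18, 17, 17, 16, 16.
container 1: place 21 m³, 29 m³ left
container 1: place 21 m³, 8 m³ left
container 2: place 20 m³, 30 m³ left
container 2: place 19 m³, 11 m³ left
container 3: place 18 m³, 32 m³ left
container 3: place 17 m³, 15 m³ left
container 4: place 17 m³, 33 m³ left
container 4: place 16 m³, 17 m³ left
container 4: place 16 m³, 1 m³ left
Final containers: [21,21] [20,19] [18,17] [17,16,16].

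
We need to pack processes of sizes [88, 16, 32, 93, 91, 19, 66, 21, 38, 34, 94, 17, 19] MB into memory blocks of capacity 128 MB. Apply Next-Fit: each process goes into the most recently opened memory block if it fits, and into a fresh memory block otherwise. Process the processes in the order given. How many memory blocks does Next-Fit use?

Put 88 MB in memory block 1; 40 MB remain.
Put 16 MB in memory block 1; 24 MB remain.
Put 32 MB in memory block 2; 96 MB remain.
Put 93 MB in memory block 2; 3 MB remain.
Put 91 MB in memory block 3; 37 MB remain.
Put 19 MB in memory block 3; 18 MB remain.
Put 66 MB in memory block 4; 62 MB remain.
Put 21 MB in memory block 4; 41 MB remain.
Put 38 MB in memory block 4; 3 MB remain.
Put 34 MB in memory block 5; 94 MB remain.
Put 94 MB in memory block 5; 0 MB remain.
Put 17 MB in memory block 6; 111 MB remain.
Put 19 MB in memory block 6; 92 MB remain.

6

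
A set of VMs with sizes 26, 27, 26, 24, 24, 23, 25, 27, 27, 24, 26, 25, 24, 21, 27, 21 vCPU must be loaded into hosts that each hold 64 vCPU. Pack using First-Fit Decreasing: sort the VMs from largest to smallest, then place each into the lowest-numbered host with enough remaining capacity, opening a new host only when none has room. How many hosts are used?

8

Sorted descending: 27, 27, 27, 27, 26, 26, 26, 25, 25, 24, 24, 24, 24, 23, 21, 21.
Put 27 vCPU in host 1; 37 vCPU remain.
Put 27 vCPU in host 1; 10 vCPU remain.
Put 27 vCPU in host 2; 37 vCPU remain.
Put 27 vCPU in host 2; 10 vCPU remain.
Put 26 vCPU in host 3; 38 vCPU remain.
Put 26 vCPU in host 3; 12 vCPU remain.
Put 26 vCPU in host 4; 38 vCPU remain.
Put 25 vCPU in host 4; 13 vCPU remain.
Put 25 vCPU in host 5; 39 vCPU remain.
Put 24 vCPU in host 5; 15 vCPU remain.
Put 24 vCPU in host 6; 40 vCPU remain.
Put 24 vCPU in host 6; 16 vCPU remain.
Put 24 vCPU in host 7; 40 vCPU remain.
Put 23 vCPU in host 7; 17 vCPU remain.
Put 21 vCPU in host 8; 43 vCPU remain.
Put 21 vCPU in host 8; 22 vCPU remain.
Final hosts: [27,27] [27,27] [26,26] [26,25] [25,24] [24,24] [24,23] [21,21].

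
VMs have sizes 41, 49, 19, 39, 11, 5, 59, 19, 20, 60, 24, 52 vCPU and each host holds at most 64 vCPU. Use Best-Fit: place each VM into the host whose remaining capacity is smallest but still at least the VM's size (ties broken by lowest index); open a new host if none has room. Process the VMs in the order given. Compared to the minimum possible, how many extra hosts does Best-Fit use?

Best-Fit: [41,19] [49,11] [39,5,19] [59] [20,24] [60] [52] → 7 hosts.
Total size 398 vCPU; any packing needs at least ⌈398/64⌉ = 7 hosts.
So 7 is already optimal.

0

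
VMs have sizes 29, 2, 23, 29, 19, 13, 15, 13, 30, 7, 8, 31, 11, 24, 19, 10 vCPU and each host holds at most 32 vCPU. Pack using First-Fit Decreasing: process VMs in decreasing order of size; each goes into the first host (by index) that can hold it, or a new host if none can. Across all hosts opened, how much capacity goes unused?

37

Sorted descending: 31, 30, 29, 29, 24, 23, 19, 19, 15, 13, 13, 11, 10, 8, 7, 2.
31 vCPU → host 1 (remaining 1 vCPU)
30 vCPU → host 2 (remaining 2 vCPU)
29 vCPU → host 3 (remaining 3 vCPU)
29 vCPU → host 4 (remaining 3 vCPU)
24 vCPU → host 5 (remaining 8 vCPU)
23 vCPU → host 6 (remaining 9 vCPU)
19 vCPU → host 7 (remaining 13 vCPU)
19 vCPU → host 8 (remaining 13 vCPU)
15 vCPU → host 9 (remaining 17 vCPU)
13 vCPU → host 7 (remaining 0 vCPU)
13 vCPU → host 8 (remaining 0 vCPU)
11 vCPU → host 9 (remaining 6 vCPU)
10 vCPU → host 10 (remaining 22 vCPU)
8 vCPU → host 5 (remaining 0 vCPU)
7 vCPU → host 6 (remaining 2 vCPU)
2 vCPU → host 2 (remaining 0 vCPU)
10 hosts × 32 vCPU = 320 vCPU; used 283 vCPU; unused 37 vCPU.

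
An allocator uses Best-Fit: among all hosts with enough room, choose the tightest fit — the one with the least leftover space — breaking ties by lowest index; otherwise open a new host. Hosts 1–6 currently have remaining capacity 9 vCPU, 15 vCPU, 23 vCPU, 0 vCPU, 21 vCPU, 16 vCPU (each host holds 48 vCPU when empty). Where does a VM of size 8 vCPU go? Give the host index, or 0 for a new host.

Hosts with room: host 1 (9 vCPU), host 2 (15 vCPU), host 3 (23 vCPU), host 5 (21 vCPU), host 6 (16 vCPU).
Tightest fit is host 1 with 9 vCPU free.

1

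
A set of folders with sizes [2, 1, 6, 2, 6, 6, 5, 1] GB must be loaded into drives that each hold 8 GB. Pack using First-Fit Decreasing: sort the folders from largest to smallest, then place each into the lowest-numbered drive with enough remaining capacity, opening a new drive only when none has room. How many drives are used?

Sorted descending: 6, 6, 6, 5, 2, 2, 1, 1.
drive 1: place 6 GB, 2 GB left
drive 2: place 6 GB, 2 GB left
drive 3: place 6 GB, 2 GB left
drive 4: place 5 GB, 3 GB left
drive 1: place 2 GB, 0 GB left
drive 2: place 2 GB, 0 GB left
drive 3: place 1 GB, 1 GB left
drive 3: place 1 GB, 0 GB left

4 drives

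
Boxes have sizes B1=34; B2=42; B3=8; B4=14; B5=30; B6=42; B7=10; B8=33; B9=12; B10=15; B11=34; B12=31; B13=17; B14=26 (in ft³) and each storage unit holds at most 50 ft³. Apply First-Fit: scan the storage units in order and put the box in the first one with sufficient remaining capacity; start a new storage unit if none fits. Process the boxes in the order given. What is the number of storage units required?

9

Put B1 (34 ft³) in storage unit 1; 16 ft³ remain.
Put B2 (42 ft³) in storage unit 2; 8 ft³ remain.
Put B3 (8 ft³) in storage unit 1; 8 ft³ remain.
Put B4 (14 ft³) in storage unit 3; 36 ft³ remain.
Put B5 (30 ft³) in storage unit 3; 6 ft³ remain.
Put B6 (42 ft³) in storage unit 4; 8 ft³ remain.
Put B7 (10 ft³) in storage unit 5; 40 ft³ remain.
Put B8 (33 ft³) in storage unit 5; 7 ft³ remain.
Put B9 (12 ft³) in storage unit 6; 38 ft³ remain.
Put B10 (15 ft³) in storage unit 6; 23 ft³ remain.
Put B11 (34 ft³) in storage unit 7; 16 ft³ remain.
Put B12 (31 ft³) in storage unit 8; 19 ft³ remain.
Put B13 (17 ft³) in storage unit 6; 6 ft³ remain.
Put B14 (26 ft³) in storage unit 9; 24 ft³ remain.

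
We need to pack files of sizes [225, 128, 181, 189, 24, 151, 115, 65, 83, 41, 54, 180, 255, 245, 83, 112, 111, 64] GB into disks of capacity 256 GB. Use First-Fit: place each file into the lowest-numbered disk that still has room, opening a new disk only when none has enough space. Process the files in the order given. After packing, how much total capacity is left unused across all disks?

254

225 GB → disk 1 (remaining 31 GB)
128 GB → disk 2 (remaining 128 GB)
181 GB → disk 3 (remaining 75 GB)
189 GB → disk 4 (remaining 67 GB)
24 GB → disk 1 (remaining 7 GB)
151 GB → disk 5 (remaining 105 GB)
115 GB → disk 2 (remaining 13 GB)
65 GB → disk 3 (remaining 10 GB)
83 GB → disk 5 (remaining 22 GB)
41 GB → disk 4 (remaining 26 GB)
54 GB → disk 6 (remaining 202 GB)
180 GB → disk 6 (remaining 22 GB)
255 GB → disk 7 (remaining 1 GB)
245 GB → disk 8 (remaining 11 GB)
83 GB → disk 9 (remaining 173 GB)
112 GB → disk 9 (remaining 61 GB)
111 GB → disk 10 (remaining 145 GB)
64 GB → disk 10 (remaining 81 GB)
10 disks × 256 GB = 2560 GB; used 2306 GB; unused 254 GB.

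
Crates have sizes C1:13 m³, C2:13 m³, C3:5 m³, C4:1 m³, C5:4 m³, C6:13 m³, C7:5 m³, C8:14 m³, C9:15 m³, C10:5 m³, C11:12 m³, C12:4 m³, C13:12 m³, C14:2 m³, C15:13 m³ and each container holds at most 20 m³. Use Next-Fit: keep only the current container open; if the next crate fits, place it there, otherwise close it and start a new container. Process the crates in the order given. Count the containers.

8

Put C1 (13 m³) in container 1; 7 m³ remain.
Put C2 (13 m³) in container 2; 7 m³ remain.
Put C3 (5 m³) in container 2; 2 m³ remain.
Put C4 (1 m³) in container 2; 1 m³ remain.
Put C5 (4 m³) in container 3; 16 m³ remain.
Put C6 (13 m³) in container 3; 3 m³ remain.
Put C7 (5 m³) in container 4; 15 m³ remain.
Put C8 (14 m³) in container 4; 1 m³ remain.
Put C9 (15 m³) in container 5; 5 m³ remain.
Put C10 (5 m³) in container 5; 0 m³ remain.
Put C11 (12 m³) in container 6; 8 m³ remain.
Put C12 (4 m³) in container 6; 4 m³ remain.
Put C13 (12 m³) in container 7; 8 m³ remain.
Put C14 (2 m³) in container 7; 6 m³ remain.
Put C15 (13 m³) in container 8; 7 m³ remain.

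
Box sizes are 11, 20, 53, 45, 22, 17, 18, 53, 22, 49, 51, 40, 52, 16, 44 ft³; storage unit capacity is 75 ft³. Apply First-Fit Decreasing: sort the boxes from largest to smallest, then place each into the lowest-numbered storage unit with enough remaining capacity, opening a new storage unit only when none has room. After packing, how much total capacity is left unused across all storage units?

87

Sorted descending: 53, 53, 52, 51, 49, 45, 44, 40, 22, 22, 20, 18, 17, 16, 11.
storage unit 1: place 53 ft³, 22 ft³ left
storage unit 2: place 53 ft³, 22 ft³ left
storage unit 3: place 52 ft³, 23 ft³ left
storage unit 4: place 51 ft³, 24 ft³ left
storage unit 5: place 49 ft³, 26 ft³ left
storage unit 6: place 45 ft³, 30 ft³ left
storage unit 7: place 44 ft³, 31 ft³ left
storage unit 8: place 40 ft³, 35 ft³ left
storage unit 1: place 22 ft³, 0 ft³ left
storage unit 2: place 22 ft³, 0 ft³ left
storage unit 3: place 20 ft³, 3 ft³ left
storage unit 4: place 18 ft³, 6 ft³ left
storage unit 5: place 17 ft³, 9 ft³ left
storage unit 6: place 16 ft³, 14 ft³ left
storage unit 6: place 11 ft³, 3 ft³ left
8 storage units × 75 ft³ = 600 ft³; used 513 ft³; unused 87 ft³.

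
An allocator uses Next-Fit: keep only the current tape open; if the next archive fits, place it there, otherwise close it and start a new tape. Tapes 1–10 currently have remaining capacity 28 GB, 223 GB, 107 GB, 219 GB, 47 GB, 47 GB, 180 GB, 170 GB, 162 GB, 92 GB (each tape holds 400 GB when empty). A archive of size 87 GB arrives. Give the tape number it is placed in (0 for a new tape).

Next-Fit only looks at tape 10, which has 92 GB free.
87 GB fits there.

10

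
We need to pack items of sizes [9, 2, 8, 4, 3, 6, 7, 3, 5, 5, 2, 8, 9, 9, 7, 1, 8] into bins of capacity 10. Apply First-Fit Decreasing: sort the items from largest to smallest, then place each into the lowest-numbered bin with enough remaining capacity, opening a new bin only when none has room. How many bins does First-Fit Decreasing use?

10 bins

Sorted descending: 9, 9, 9, 8, 8, 8, 7, 7, 6, 5, 5, 4, 3, 3, 2, 2, 1.
bin 1: place 9, 1 left
bin 2: place 9, 1 left
bin 3: place 9, 1 left
bin 4: place 8, 2 left
bin 5: place 8, 2 left
bin 6: place 8, 2 left
bin 7: place 7, 3 left
bin 8: place 7, 3 left
bin 9: place 6, 4 left
bin 10: place 5, 5 left
bin 10: place 5, 0 left
bin 9: place 4, 0 left
bin 7: place 3, 0 left
bin 8: place 3, 0 left
bin 4: place 2, 0 left
bin 5: place 2, 0 left
bin 1: place 1, 0 left
Final bins: [9,1] [9] [9] [8,2] [8,2] [8] [7,3] [7,3] [6,4] [5,5].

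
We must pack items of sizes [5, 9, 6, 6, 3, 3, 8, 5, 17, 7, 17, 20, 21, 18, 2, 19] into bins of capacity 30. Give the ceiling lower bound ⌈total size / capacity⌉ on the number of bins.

Total size = 5 + 9 + 6 + 6 + 3 + 3 + 8 + 5 + 17 + 7 + 17 + 20 + 21 + 18 + 2 + 19 = 166.
⌈166 / 30⌉ = 6.

6 bins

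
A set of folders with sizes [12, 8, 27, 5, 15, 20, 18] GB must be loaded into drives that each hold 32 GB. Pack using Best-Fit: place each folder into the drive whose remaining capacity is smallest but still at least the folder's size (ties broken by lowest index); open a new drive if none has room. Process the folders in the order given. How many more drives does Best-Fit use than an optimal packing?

Best-Fit: [12,8] [27,5] [15] [20] [18] → 5 drives.
Total size 105 GB; any packing needs at least ⌈105/32⌉ = 4 drives.
An optimal packing achieves that bound: [27,5] [20,12] [18,8] [15] → 4 drives.
Excess: 5 − 4 = 1.

1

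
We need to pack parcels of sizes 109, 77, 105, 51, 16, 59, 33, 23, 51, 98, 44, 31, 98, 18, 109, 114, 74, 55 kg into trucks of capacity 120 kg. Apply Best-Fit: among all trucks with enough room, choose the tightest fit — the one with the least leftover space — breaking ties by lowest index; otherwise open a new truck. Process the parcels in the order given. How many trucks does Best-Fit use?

109 kg → truck 1 (remaining 11 kg)
77 kg → truck 2 (remaining 43 kg)
105 kg → truck 3 (remaining 15 kg)
51 kg → truck 4 (remaining 69 kg)
16 kg → truck 2 (remaining 27 kg)
59 kg → truck 4 (remaining 10 kg)
33 kg → truck 5 (remaining 87 kg)
23 kg → truck 2 (remaining 4 kg)
51 kg → truck 5 (remaining 36 kg)
98 kg → truck 6 (remaining 22 kg)
44 kg → truck 7 (remaining 76 kg)
31 kg → truck 5 (remaining 5 kg)
98 kg → truck 8 (remaining 22 kg)
18 kg → truck 6 (remaining 4 kg)
109 kg → truck 9 (remaining 11 kg)
114 kg → truck 10 (remaining 6 kg)
74 kg → truck 7 (remaining 2 kg)
55 kg → truck 11 (remaining 65 kg)
Final trucks: [109] [77,16,23] [105] [51,59] [33,51,31] [98,18] [44,74] [98] [109] [114] [55].

11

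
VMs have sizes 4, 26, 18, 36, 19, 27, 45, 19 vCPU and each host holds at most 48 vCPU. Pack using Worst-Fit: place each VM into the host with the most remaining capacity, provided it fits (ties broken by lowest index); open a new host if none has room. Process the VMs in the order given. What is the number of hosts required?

5

4 vCPU → host 1 (remaining 44 vCPU)
26 vCPU → host 1 (remaining 18 vCPU)
18 vCPU → host 1 (remaining 0 vCPU)
36 vCPU → host 2 (remaining 12 vCPU)
19 vCPU → host 3 (remaining 29 vCPU)
27 vCPU → host 3 (remaining 2 vCPU)
45 vCPU → host 4 (remaining 3 vCPU)
19 vCPU → host 5 (remaining 29 vCPU)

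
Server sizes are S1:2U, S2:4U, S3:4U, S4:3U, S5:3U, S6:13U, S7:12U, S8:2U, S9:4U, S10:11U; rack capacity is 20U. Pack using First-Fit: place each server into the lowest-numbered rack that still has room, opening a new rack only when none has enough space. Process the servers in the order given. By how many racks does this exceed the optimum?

1

First-Fit: [2,4,4,3,3,2] [13,4] [12] [11] → 4 racks.
Total size 58U; any packing needs at least ⌈58/20⌉ = 3 racks.
An optimal packing achieves that bound: [13,4,3] [12,4,4] [11,3,2,2] → 3 racks.
Excess: 4 − 3 = 1.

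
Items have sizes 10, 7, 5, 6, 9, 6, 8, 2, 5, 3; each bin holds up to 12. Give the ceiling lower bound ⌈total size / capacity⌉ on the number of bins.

6

Total size = 10 + 7 + 5 + 6 + 9 + 6 + 8 + 2 + 5 + 3 = 61.
⌈61 / 12⌉ = 6.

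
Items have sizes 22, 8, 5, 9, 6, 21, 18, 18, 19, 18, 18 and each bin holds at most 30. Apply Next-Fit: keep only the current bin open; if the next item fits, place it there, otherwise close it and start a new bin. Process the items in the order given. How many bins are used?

Put 22 in bin 1; 8 remain.
Put 8 in bin 1; 0 remain.
Put 5 in bin 2; 25 remain.
Put 9 in bin 2; 16 remain.
Put 6 in bin 2; 10 remain.
Put 21 in bin 3; 9 remain.
Put 18 in bin 4; 12 remain.
Put 18 in bin 5; 12 remain.
Put 19 in bin 6; 11 remain.
Put 18 in bin 7; 12 remain.
Put 18 in bin 8; 12 remain.
Final bins: [22,8] [5,9,6] [21] [18] [18] [19] [18] [18].

8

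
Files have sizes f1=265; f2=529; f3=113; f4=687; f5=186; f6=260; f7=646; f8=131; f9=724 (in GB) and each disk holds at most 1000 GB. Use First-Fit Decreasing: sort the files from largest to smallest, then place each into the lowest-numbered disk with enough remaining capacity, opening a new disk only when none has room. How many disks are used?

Sorted descending: 724, 687, 646, 529, 265, 260, 186, 131, 113.
Put 724 GB in disk 1; 276 GB remain.
Put 687 GB in disk 2; 313 GB remain.
Put 646 GB in disk 3; 354 GB remain.
Put 529 GB in disk 4; 471 GB remain.
Put 265 GB in disk 1; 11 GB remain.
Put 260 GB in disk 2; 53 GB remain.
Put 186 GB in disk 3; 168 GB remain.
Put 131 GB in disk 3; 37 GB remain.
Put 113 GB in disk 4; 358 GB remain.

4 disks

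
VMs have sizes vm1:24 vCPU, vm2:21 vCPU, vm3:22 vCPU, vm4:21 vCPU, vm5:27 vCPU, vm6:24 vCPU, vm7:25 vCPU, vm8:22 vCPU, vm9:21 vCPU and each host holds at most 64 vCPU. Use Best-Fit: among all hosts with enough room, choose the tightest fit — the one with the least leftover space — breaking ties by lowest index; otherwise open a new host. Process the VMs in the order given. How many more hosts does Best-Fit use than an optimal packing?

0

Best-Fit: [24,21] [22,21,21] [27,24] [25,22] → 4 hosts.
Total size 207 vCPU; any packing needs at least ⌈207/64⌉ = 4 hosts.
So 4 is already optimal.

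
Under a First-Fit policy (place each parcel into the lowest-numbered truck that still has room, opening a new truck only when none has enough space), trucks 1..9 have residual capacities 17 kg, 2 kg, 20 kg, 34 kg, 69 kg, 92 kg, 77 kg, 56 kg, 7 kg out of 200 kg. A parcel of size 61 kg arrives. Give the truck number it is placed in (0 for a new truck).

5

Trucks with room: truck 5 (69 kg), truck 6 (92 kg), truck 7 (77 kg).
The first with room is truck 5.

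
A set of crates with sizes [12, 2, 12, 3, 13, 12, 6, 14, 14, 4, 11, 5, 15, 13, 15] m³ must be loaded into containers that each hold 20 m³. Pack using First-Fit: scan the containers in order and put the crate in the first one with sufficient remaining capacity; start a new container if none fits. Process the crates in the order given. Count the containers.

10

12 m³ → container 1 (remaining 8 m³)
2 m³ → container 1 (remaining 6 m³)
12 m³ → container 2 (remaining 8 m³)
3 m³ → container 1 (remaining 3 m³)
13 m³ → container 3 (remaining 7 m³)
12 m³ → container 4 (remaining 8 m³)
6 m³ → container 2 (remaining 2 m³)
14 m³ → container 5 (remaining 6 m³)
14 m³ → container 6 (remaining 6 m³)
4 m³ → container 3 (remaining 3 m³)
11 m³ → container 7 (remaining 9 m³)
5 m³ → container 4 (remaining 3 m³)
15 m³ → container 8 (remaining 5 m³)
13 m³ → container 9 (remaining 7 m³)
15 m³ → container 10 (remaining 5 m³)
Final containers: [12,2,3] [12,6] [13,4] [12,5] [14] [14] [11] [15] [13] [15].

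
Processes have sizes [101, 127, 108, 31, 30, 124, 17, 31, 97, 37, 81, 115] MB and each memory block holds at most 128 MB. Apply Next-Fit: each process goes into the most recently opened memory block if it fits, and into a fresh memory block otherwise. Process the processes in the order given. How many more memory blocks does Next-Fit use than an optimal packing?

1

Next-Fit: [101] [127] [108] [31,30] [124] [17,31] [97] [37,81] [115] → 9 memory blocks.
Total size 899 MB; any packing needs at least ⌈899/128⌉ = 8 memory blocks.
An optimal packing achieves that bound: [127] [124] [115] [108,17] [101] [97,31] [81,37] [31,30] → 8 memory blocks.
Excess: 9 − 8 = 1.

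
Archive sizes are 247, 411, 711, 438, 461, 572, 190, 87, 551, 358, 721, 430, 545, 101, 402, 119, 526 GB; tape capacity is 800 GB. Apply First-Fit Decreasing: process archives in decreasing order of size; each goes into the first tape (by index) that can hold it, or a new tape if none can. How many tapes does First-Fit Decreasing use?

11 tapes

Sorted descending: 721, 711, 572, 551, 545, 526, 461, 438, 430, 411, 402, 358, 247, 190, 119, 101, 87.
tape 1: place 721 GB, 79 GB left
tape 2: place 711 GB, 89 GB left
tape 3: place 572 GB, 228 GB left
tape 4: place 551 GB, 249 GB left
tape 5: place 545 GB, 255 GB left
tape 6: place 526 GB, 274 GB left
tape 7: place 461 GB, 339 GB left
tape 8: place 438 GB, 362 GB left
tape 9: place 430 GB, 370 GB left
tape 10: place 411 GB, 389 GB left
tape 11: place 402 GB, 398 GB left
tape 8: place 358 GB, 4 GB left
tape 4: place 247 GB, 2 GB left
tape 3: place 190 GB, 38 GB left
tape 5: place 119 GB, 136 GB left
tape 5: place 101 GB, 35 GB left
tape 2: place 87 GB, 2 GB left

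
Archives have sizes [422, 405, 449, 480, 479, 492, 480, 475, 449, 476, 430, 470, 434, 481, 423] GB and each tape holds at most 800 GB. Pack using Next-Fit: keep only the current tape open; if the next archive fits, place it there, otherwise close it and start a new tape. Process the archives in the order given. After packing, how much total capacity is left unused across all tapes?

5155

422 GB → tape 1 (remaining 378 GB)
405 GB → tape 2 (remaining 395 GB)
449 GB → tape 3 (remaining 351 GB)
480 GB → tape 4 (remaining 320 GB)
479 GB → tape 5 (remaining 321 GB)
492 GB → tape 6 (remaining 308 GB)
480 GB → tape 7 (remaining 320 GB)
475 GB → tape 8 (remaining 325 GB)
449 GB → tape 9 (remaining 351 GB)
476 GB → tape 10 (remaining 324 GB)
430 GB → tape 11 (remaining 370 GB)
470 GB → tape 12 (remaining 330 GB)
434 GB → tape 13 (remaining 366 GB)
481 GB → tape 14 (remaining 319 GB)
423 GB → tape 15 (remaining 377 GB)
15 tapes × 800 GB = 12000 GB; used 6845 GB; unused 5155 GB.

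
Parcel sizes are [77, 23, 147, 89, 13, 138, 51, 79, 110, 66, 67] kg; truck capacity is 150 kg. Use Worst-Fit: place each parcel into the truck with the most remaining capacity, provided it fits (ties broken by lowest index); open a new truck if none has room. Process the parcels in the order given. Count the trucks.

7

Put 77 kg in truck 1; 73 kg remain.
Put 23 kg in truck 1; 50 kg remain.
Put 147 kg in truck 2; 3 kg remain.
Put 89 kg in truck 3; 61 kg remain.
Put 13 kg in truck 3; 48 kg remain.
Put 138 kg in truck 4; 12 kg remain.
Put 51 kg in truck 5; 99 kg remain.
Put 79 kg in truck 5; 20 kg remain.
Put 110 kg in truck 6; 40 kg remain.
Put 66 kg in truck 7; 84 kg remain.
Put 67 kg in truck 7; 17 kg remain.
Final trucks: [77,23] [147] [89,13] [138] [51,79] [110] [66,67].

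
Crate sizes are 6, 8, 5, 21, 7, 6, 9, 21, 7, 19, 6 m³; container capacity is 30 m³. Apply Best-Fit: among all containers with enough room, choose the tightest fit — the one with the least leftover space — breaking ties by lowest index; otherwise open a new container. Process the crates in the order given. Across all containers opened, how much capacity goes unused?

6 m³ → container 1 (remaining 24 m³)
8 m³ → container 1 (remaining 16 m³)
5 m³ → container 1 (remaining 11 m³)
21 m³ → container 2 (remaining 9 m³)
7 m³ → container 2 (remaining 2 m³)
6 m³ → container 1 (remaining 5 m³)
9 m³ → container 3 (remaining 21 m³)
21 m³ → container 3 (remaining 0 m³)
7 m³ → container 4 (remaining 23 m³)
19 m³ → container 4 (remaining 4 m³)
6 m³ → container 5 (remaining 24 m³)
5 containers × 30 m³ = 150 m³; used 115 m³; unused 35 m³.

35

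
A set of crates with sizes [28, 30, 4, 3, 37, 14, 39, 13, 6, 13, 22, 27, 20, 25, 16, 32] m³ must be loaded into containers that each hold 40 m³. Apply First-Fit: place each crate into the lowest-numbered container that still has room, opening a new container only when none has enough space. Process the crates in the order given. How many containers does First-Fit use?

10 containers

Put 28 m³ in container 1; 12 m³ remain.
Put 30 m³ in container 2; 10 m³ remain.
Put 4 m³ in container 1; 8 m³ remain.
Put 3 m³ in container 1; 5 m³ remain.
Put 37 m³ in container 3; 3 m³ remain.
Put 14 m³ in container 4; 26 m³ remain.
Put 39 m³ in container 5; 1 m³ remain.
Put 13 m³ in container 4; 13 m³ remain.
Put 6 m³ in container 2; 4 m³ remain.
Put 13 m³ in container 4; 0 m³ remain.
Put 22 m³ in container 6; 18 m³ remain.
Put 27 m³ in container 7; 13 m³ remain.
Put 20 m³ in container 8; 20 m³ remain.
Put 25 m³ in container 9; 15 m³ remain.
Put 16 m³ in container 6; 2 m³ remain.
Put 32 m³ in container 10; 8 m³ remain.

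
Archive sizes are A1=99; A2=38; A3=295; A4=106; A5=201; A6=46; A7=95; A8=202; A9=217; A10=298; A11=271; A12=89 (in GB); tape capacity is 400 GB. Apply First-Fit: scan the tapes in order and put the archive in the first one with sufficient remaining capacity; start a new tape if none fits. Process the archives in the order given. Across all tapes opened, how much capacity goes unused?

tape 1: place A1 (99 GB), 301 GB left
tape 1: place A2 (38 GB), 263 GB left
tape 2: place A3 (295 GB), 105 GB left
tape 1: place A4 (106 GB), 157 GB left
tape 3: place A5 (201 GB), 199 GB left
tape 1: place A6 (46 GB), 111 GB left
tape 1: place A7 (95 GB), 16 GB left
tape 4: place A8 (202 GB), 198 GB left
tape 5: place A9 (217 GB), 183 GB left
tape 6: place A10 (298 GB), 102 GB left
tape 7: place A11 (271 GB), 129 GB left
tape 2: place A12 (89 GB), 16 GB left
7 tapes × 400 GB = 2800 GB; used 1957 GB; unused 843 GB.

843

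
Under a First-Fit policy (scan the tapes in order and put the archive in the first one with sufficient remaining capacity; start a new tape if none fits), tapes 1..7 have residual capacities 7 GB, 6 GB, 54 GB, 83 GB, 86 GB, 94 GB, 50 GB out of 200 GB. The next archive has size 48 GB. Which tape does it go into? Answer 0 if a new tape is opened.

Tapes with room: tape 3 (54 GB), tape 4 (83 GB), tape 5 (86 GB), tape 6 (94 GB), tape 7 (50 GB).
The first with room is tape 3.

3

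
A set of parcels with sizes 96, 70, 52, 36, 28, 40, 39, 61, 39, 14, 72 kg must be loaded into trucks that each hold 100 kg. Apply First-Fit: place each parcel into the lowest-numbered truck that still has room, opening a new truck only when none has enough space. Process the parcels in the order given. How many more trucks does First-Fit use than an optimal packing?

First-Fit: [96] [70,28] [52,36] [40,39,14] [61,39] [72] → 6 trucks.
Total size 547 kg; any packing needs at least ⌈547/100⌉ = 6 trucks.
So 6 is already optimal.

0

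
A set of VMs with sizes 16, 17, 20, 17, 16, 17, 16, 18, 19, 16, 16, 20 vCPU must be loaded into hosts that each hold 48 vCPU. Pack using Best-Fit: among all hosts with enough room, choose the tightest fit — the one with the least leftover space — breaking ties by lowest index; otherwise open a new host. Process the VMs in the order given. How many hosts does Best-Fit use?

6 hosts

16 vCPU → host 1 (remaining 32 vCPU)
17 vCPU → host 1 (remaining 15 vCPU)
20 vCPU → host 2 (remaining 28 vCPU)
17 vCPU → host 2 (remaining 11 vCPU)
16 vCPU → host 3 (remaining 32 vCPU)
17 vCPU → host 3 (remaining 15 vCPU)
16 vCPU → host 4 (remaining 32 vCPU)
18 vCPU → host 4 (remaining 14 vCPU)
19 vCPU → host 5 (remaining 29 vCPU)
16 vCPU → host 5 (remaining 13 vCPU)
16 vCPU → host 6 (remaining 32 vCPU)
20 vCPU → host 6 (remaining 12 vCPU)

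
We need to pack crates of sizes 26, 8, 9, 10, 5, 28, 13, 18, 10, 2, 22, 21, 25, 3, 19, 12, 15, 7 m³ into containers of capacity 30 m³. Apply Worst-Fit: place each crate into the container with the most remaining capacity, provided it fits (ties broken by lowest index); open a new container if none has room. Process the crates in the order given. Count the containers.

Put 26 m³ in container 1; 4 m³ remain.
Put 8 m³ in container 2; 22 m³ remain.
Put 9 m³ in container 2; 13 m³ remain.
Put 10 m³ in container 2; 3 m³ remain.
Put 5 m³ in container 3; 25 m³ remain.
Put 28 m³ in container 4; 2 m³ remain.
Put 13 m³ in container 3; 12 m³ remain.
Put 18 m³ in container 5; 12 m³ remain.
Put 10 m³ in container 3; 2 m³ remain.
Put 2 m³ in container 5; 10 m³ remain.
Put 22 m³ in container 6; 8 m³ remain.
Put 21 m³ in container 7; 9 m³ remain.
Put 25 m³ in container 8; 5 m³ remain.
Put 3 m³ in container 5; 7 m³ remain.
Put 19 m³ in container 9; 11 m³ remain.
Put 12 m³ in container 10; 18 m³ remain.
Put 15 m³ in container 10; 3 m³ remain.
Put 7 m³ in container 9; 4 m³ remain.

10 containers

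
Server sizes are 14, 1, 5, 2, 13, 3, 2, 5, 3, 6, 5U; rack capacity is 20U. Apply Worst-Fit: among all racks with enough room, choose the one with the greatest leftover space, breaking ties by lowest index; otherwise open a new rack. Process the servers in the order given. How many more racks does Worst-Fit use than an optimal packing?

Worst-Fit: [14,1,5] [2,13,3,2] [5,3,6,5] → 3 racks.
Total size 59U; any packing needs at least ⌈59/20⌉ = 3 racks.
So 3 is already optimal.

0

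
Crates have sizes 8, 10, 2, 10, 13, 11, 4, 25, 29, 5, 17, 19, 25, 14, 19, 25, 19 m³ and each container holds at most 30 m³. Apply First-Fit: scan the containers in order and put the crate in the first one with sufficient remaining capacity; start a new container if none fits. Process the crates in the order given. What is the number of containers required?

container 1: place 8 m³, 22 m³ left
container 1: place 10 m³, 12 m³ left
container 1: place 2 m³, 10 m³ left
container 1: place 10 m³, 0 m³ left
container 2: place 13 m³, 17 m³ left
container 2: place 11 m³, 6 m³ left
container 2: place 4 m³, 2 m³ left
container 3: place 25 m³, 5 m³ left
container 4: place 29 m³, 1 m³ left
container 3: place 5 m³, 0 m³ left
container 5: place 17 m³, 13 m³ left
container 6: place 19 m³, 11 m³ left
container 7: place 25 m³, 5 m³ left
container 8: place 14 m³, 16 m³ left
container 9: place 19 m³, 11 m³ left
container 10: place 25 m³, 5 m³ left
container 11: place 19 m³, 11 m³ left

11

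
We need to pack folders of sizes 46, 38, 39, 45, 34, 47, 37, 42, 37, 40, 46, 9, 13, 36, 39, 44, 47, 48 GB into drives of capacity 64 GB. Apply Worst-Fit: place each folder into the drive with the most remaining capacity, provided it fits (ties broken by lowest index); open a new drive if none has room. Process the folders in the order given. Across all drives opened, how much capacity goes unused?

337

drive 1: place 46 GB, 18 GB left
drive 2: place 38 GB, 26 GB left
drive 3: place 39 GB, 25 GB left
drive 4: place 45 GB, 19 GB left
drive 5: place 34 GB, 30 GB left
drive 6: place 47 GB, 17 GB left
drive 7: place 37 GB, 27 GB left
drive 8: place 42 GB, 22 GB left
drive 9: place 37 GB, 27 GB left
drive 10: place 40 GB, 24 GB left
drive 11: place 46 GB, 18 GB left
drive 5: place 9 GB, 21 GB left
drive 7: place 13 GB, 14 GB left
drive 12: place 36 GB, 28 GB left
drive 13: place 39 GB, 25 GB left
drive 14: place 44 GB, 20 GB left
drive 15: place 47 GB, 17 GB left
drive 16: place 48 GB, 16 GB left
16 drives × 64 GB = 1024 GB; used 687 GB; unused 337 GB.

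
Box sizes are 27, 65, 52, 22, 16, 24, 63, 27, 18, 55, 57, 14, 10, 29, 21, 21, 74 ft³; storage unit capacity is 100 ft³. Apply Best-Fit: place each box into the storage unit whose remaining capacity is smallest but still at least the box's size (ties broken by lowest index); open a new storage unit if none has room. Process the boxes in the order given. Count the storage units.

Put 27 ft³ in storage unit 1; 73 ft³ remain.
Put 65 ft³ in storage unit 1; 8 ft³ remain.
Put 52 ft³ in storage unit 2; 48 ft³ remain.
Put 22 ft³ in storage unit 2; 26 ft³ remain.
Put 16 ft³ in storage unit 2; 10 ft³ remain.
Put 24 ft³ in storage unit 3; 76 ft³ remain.
Put 63 ft³ in storage unit 3; 13 ft³ remain.
Put 27 ft³ in storage unit 4; 73 ft³ remain.
Put 18 ft³ in storage unit 4; 55 ft³ remain.
Put 55 ft³ in storage unit 4; 0 ft³ remain.
Put 57 ft³ in storage unit 5; 43 ft³ remain.
Put 14 ft³ in storage unit 5; 29 ft³ remain.
Put 10 ft³ in storage unit 2; 0 ft³ remain.
Put 29 ft³ in storage unit 5; 0 ft³ remain.
Put 21 ft³ in storage unit 6; 79 ft³ remain.
Put 21 ft³ in storage unit 6; 58 ft³ remain.
Put 74 ft³ in storage unit 7; 26 ft³ remain.

7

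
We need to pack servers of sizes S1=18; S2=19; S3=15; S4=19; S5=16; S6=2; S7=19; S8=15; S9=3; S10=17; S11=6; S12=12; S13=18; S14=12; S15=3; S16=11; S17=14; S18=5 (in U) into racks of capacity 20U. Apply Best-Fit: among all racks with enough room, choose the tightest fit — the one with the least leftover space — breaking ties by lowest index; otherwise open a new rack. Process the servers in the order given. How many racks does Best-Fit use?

13 racks

rack 1: place S1 (18U), 2U left
rack 2: place S2 (19U), 1U left
rack 3: place S3 (15U), 5U left
rack 4: place S4 (19U), 1U left
rack 5: place S5 (16U), 4U left
rack 1: place S6 (2U), 0U left
rack 6: place S7 (19U), 1U left
rack 7: place S8 (15U), 5U left
rack 5: place S9 (3U), 1U left
rack 8: place S10 (17U), 3U left
rack 9: place S11 (6U), 14U left
rack 9: place S12 (12U), 2U left
rack 10: place S13 (18U), 2U left
rack 11: place S14 (12U), 8U left
rack 8: place S15 (3U), 0U left
rack 12: place S16 (11U), 9U left
rack 13: place S17 (14U), 6U left
rack 3: place S18 (5U), 0U left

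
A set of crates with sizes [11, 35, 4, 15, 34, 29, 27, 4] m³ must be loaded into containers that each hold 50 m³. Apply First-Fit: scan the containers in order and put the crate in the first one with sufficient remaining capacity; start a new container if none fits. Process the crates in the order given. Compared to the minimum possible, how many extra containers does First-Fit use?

0

First-Fit: [11,35,4] [15,34] [29,4] [27] → 4 containers.
Total size 159 m³; any packing needs at least ⌈159/50⌉ = 4 containers.
So 4 is already optimal.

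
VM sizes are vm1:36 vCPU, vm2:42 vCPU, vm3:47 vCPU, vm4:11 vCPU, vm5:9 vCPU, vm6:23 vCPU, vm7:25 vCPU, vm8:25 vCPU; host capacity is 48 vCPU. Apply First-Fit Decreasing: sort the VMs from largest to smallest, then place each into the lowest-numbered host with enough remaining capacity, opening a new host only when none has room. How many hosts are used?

5

Sorted descending: 47, 42, 36, 25, 25, 23, 11, 9.
Put 47 vCPU in host 1; 1 vCPU remain.
Put 42 vCPU in host 2; 6 vCPU remain.
Put 36 vCPU in host 3; 12 vCPU remain.
Put 25 vCPU in host 4; 23 vCPU remain.
Put 25 vCPU in host 5; 23 vCPU remain.
Put 23 vCPU in host 4; 0 vCPU remain.
Put 11 vCPU in host 3; 1 vCPU remain.
Put 9 vCPU in host 5; 14 vCPU remain.
Final hosts: [47] [42] [36,11] [25,23] [25,9].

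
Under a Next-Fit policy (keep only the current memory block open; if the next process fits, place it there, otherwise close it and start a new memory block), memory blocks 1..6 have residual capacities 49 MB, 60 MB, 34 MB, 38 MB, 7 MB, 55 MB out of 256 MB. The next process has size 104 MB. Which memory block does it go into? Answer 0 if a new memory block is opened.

Next-Fit only looks at memory block 6, which has 55 MB free.
104 MB does not fit, so a new memory block is opened.

0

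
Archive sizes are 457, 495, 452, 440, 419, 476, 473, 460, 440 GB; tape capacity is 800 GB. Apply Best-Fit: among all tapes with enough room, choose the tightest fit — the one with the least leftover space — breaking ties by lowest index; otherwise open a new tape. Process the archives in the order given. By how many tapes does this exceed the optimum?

Best-Fit: [457] [495] [452] [440] [419] [476] [473] [460] [440] → 9 tapes.
9 archives exceed 400 GB (half the capacity), and no two of those can share a tape, so at least 9 tapes are needed.
So 9 is already optimal.

0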